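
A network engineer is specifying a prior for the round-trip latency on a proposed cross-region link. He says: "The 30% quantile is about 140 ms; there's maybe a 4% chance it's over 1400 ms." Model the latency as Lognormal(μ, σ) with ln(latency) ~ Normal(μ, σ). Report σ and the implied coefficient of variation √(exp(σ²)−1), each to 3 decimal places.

σ ≈ 1.012, CV ≈ 1.336

If T ~ Lognormal(μ,σ) then ln T ~ Normal(μ,σ), so the p-quantile of ln T is μ + z_p·σ.
ln(140) = 4.942 and ln(1400) = 7.244; z_{0.3} = -0.5244, z_{0.96} = 1.751.
σ = (7.244 − 4.942)/(1.751 − (-0.5244)) = 1.012.
μ = 4.942 − (-0.5244)·1.012 = 5.472.
CV = √(exp(σ²)−1) = √(exp(1.0243)−1) = 1.336.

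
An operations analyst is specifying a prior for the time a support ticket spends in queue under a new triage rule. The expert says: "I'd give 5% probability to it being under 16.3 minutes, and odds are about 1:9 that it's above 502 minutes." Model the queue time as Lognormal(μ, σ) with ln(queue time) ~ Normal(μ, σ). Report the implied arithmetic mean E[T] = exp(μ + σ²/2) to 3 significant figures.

E[T] ≈ 222 minutes

If T ~ Lognormal(μ,σ) then ln T ~ Normal(μ,σ), so the p-quantile of ln T is μ + z_p·σ.
ln(16.3) = 2.791 and ln(502) = 6.219; z_{0.05} = -1.645, z_{0.9} = 1.282.
σ = (6.219 − 2.791)/(1.282 − (-1.645)) = 1.171.
μ = 2.791 − (-1.645)·1.171 = 4.718.
E[T] = exp(μ + σ²/2) = exp(4.718 + 0.6859) = 222 minutes.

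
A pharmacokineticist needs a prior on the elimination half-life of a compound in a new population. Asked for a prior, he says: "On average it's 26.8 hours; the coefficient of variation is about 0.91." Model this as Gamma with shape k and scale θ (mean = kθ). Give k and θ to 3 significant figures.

k ≈ 1.21, θ ≈ 22.2

For Gamma(k, scale θ): mean = kθ, variance = kθ², so CV = 1/√k.
CV = 0.91, hence k = 1/CV² = 1.21.
Then θ = mean/k = 26.8/1.21 = 22.2.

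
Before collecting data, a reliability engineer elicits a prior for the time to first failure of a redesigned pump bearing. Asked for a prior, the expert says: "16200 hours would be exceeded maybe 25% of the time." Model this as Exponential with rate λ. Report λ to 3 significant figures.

λ ≈ 8.56e-05

P(T > 16200.0) = e^(−λ·16200.0) = 0.25, so λ = −ln(0.25)/16200.0 = 8.56e-05.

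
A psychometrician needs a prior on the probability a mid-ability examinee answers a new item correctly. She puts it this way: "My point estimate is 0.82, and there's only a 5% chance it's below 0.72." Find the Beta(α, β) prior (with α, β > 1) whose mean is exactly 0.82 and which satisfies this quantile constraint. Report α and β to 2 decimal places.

With mean 0.82 fixed, write α = 0.82s, β = 0.18s where s = α+β.
Need P(θ < 0.72) = 0.05 under Beta(0.82s, 0.18s). Normal approximation: (q−m)/√(m(1−m)/s) ≈ z_{0.05} = -1.64, so s ≈ 0.82·0.18·(-1.64)²/(0.72−0.82)² = 39.9.
At s = 39.9: P(θ<0.72) ≈ 0.061. Adjusting to match 0.05 gives s ≈ 45.67.
So α = 0.82·45.67 ≈ 37.45, β = 0.18·45.67 ≈ 8.22.

α ≈ 37.45, β ≈ 8.22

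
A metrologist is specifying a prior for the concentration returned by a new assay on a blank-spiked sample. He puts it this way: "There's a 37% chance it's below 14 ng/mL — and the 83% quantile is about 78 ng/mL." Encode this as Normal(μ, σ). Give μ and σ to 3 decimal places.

μ = 30.515, σ = 49.766

For Normal(μ,σ), the p-quantile is μ + z_p·σ. Here z_{0.37} = -0.3319, z_{0.83} = 0.9542.
So 14 = μ − 0.3319σ and 78 = μ + 0.9542σ.
Subtracting: σ = (78 − 14)/(0.9542 − (-0.3319)) = 49.766.
Then μ = 14 − (-0.3319)·49.766 = 30.515.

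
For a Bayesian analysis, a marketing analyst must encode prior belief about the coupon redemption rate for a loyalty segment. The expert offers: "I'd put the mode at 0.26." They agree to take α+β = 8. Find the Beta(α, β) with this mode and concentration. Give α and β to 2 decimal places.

α = 2.56, β = 5.44

For α,β > 1 the Beta mode is (α−1)/(α+β−2). With α+β = 8, the mode is (α−1)/6.
Set (α−1)/6 = 0.26 → α = 1 + 0.26·6 = 2.56.
β = 8 − α = 5.44.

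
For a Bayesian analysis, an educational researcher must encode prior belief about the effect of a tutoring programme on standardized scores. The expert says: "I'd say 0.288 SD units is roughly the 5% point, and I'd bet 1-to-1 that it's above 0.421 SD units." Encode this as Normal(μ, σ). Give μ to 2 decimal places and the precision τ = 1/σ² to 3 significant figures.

The p-quantile of Normal(μ,σ) is μ + z_p·σ, with z_{0.05} = -1.645 and z_{0.5} = 0.
Eliminate σ: μ = (z₂·x₁ − z₁·x₂)/(z₂ − z₁) = (0·0.288 − (-1.645)·0.421)/1.645 = 0.42.
Then σ = (x₂ − x₁)/(z₂ − z₁) = (0.421 − 0.288)/1.645 = 0.08.
Precision τ = 1/σ² = 1/0.08086² = 153.

μ = 0.42, τ = 153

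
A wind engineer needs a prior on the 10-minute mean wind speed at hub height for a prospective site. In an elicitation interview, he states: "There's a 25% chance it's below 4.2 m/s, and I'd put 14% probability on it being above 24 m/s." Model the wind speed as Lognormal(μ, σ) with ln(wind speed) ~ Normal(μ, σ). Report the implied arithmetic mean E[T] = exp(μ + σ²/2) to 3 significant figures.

If T ~ Lognormal(μ,σ) then ln T ~ Normal(μ,σ), so the p-quantile of ln T is μ + z_p·σ.
ln(4.2) = 1.435 and ln(24) = 3.178; z_{0.25} = -0.6745, z_{0.86} = 1.08.
σ = (3.178 − 1.435)/(1.08 − (-0.6745)) = 0.993.
μ = 1.435 − (-0.6745)·0.993 = 2.105.
E[T] = exp(μ + σ²/2) = exp(2.105 + 0.4933) = 13.4 m/s.

E[T] ≈ 13.4 m/s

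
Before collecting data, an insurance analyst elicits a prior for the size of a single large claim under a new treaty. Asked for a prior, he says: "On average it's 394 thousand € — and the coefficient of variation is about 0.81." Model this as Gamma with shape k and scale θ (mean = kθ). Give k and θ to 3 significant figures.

For Gamma(k, scale θ): mean = kθ, variance = kθ², so CV = 1/√k.
CV = 0.81, hence k = 1/CV² = 1.52.
Then θ = mean/k = 394/1.52 = 259.

k ≈ 1.52, θ ≈ 259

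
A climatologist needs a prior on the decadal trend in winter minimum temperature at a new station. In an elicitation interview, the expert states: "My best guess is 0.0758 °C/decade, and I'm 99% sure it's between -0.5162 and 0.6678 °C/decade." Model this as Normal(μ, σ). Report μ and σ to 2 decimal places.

μ = 0.08, σ = 0.23

A symmetric 99% interval runs μ ± z·σ with z = 2.576.
Half-width = 0.592, so σ = 0.592/2.576 = 0.23.
μ is the stated best guess, 0.08.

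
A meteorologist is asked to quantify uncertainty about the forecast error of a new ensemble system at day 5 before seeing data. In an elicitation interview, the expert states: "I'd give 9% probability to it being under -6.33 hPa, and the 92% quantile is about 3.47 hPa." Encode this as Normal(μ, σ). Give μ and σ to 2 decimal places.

μ = -1.54, σ = 3.57

For Normal(μ,σ), the p-quantile is μ + z_p·σ. Here z_{0.09} = -1.341, z_{0.92} = 1.405.
So -6.33 = μ − 1.341σ and 3.47 = μ + 1.405σ.
Subtracting: σ = (3.47 − -6.33)/(1.405 − (-1.341)) = 3.57.
Then μ = -6.33 − (-1.341)·3.57 = -1.54.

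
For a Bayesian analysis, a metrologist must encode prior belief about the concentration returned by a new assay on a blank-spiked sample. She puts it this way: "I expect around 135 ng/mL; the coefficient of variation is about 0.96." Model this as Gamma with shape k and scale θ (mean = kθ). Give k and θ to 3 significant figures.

For Gamma(k, scale θ): mean = kθ, variance = kθ², so CV = 1/√k.
CV = 0.96, hence k = 1/CV² = 1.09.
Then θ = mean/k = 135/1.09 = 124.

k ≈ 1.09, θ ≈ 124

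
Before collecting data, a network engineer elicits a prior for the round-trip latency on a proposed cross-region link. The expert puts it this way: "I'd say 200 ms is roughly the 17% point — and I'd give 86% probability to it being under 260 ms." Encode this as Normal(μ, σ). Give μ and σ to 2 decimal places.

μ = 228.14, σ = 29.49

The p-quantile of Normal(μ,σ) is μ + z_p·σ, with z_{0.17} = -0.9542 and z_{0.86} = 1.08.
Eliminate σ: μ = (z₂·x₁ − z₁·x₂)/(z₂ − z₁) = (1.08·200 − (-0.9542)·260)/2.034 = 228.14.
Then σ = (x₂ − x₁)/(z₂ − z₁) = (260 − 200)/2.034 = 29.49.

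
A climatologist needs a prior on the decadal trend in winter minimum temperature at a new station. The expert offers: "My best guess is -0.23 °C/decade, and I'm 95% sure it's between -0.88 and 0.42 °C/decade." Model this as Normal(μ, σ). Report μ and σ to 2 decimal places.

A symmetric 95% interval runs μ ± z·σ with z = 1.96.
Half-width = 0.65, so σ = 0.65/1.96 = 0.33.
μ is the stated best guess, -0.23.

μ = -0.23, σ = 0.33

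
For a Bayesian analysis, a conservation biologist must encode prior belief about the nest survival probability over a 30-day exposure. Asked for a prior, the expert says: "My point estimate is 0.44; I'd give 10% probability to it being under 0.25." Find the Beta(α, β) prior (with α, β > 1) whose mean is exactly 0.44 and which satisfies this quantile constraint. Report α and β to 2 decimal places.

With mean 0.44 fixed, write α = 0.44s, β = 0.56s where s = α+β.
Need P(θ < 0.25) = 0.1 under Beta(0.44s, 0.56s). Normal approximation: (q−m)/√(m(1−m)/s) ≈ z_{0.1} = -1.28, so s ≈ 0.44·0.56·(-1.28)²/(0.25−0.44)² = 11.2.
At s = 11.2: P(θ<0.25) ≈ 0.092. Adjusting to match 0.1 gives s ≈ 10.51.
So α = 0.44·10.51 ≈ 4.62, β = 0.56·10.51 ≈ 5.88.

α ≈ 4.62, β ≈ 5.88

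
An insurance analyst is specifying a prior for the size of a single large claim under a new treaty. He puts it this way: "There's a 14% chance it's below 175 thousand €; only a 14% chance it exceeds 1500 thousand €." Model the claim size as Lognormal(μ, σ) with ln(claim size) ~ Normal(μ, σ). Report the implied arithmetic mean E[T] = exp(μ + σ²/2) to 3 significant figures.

If T ~ Lognormal(μ,σ) then ln T ~ Normal(μ,σ), so the p-quantile of ln T is μ + z_p·σ.
ln(175) = 5.165 and ln(1500) = 7.313; z_{0.14} = -1.08, z_{0.86} = 1.08.
σ = (7.313 − 5.165)/(1.08 − (-1.08)) = 0.994.
μ = 5.165 − (-1.08)·0.994 = 6.239.
E[T] = exp(μ + σ²/2) = exp(6.239 + 0.4944) = 840 thousand €.

E[T] ≈ 840 thousand €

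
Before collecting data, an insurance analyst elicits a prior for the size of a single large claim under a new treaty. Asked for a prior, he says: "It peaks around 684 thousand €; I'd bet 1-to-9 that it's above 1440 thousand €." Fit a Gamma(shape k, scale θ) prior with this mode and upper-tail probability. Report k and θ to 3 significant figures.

Gamma(k,θ) with k>1 has mode (k−1)θ, so θ = 684/(k−1).
Need P(X < 1440) = 0.9 with θ tied to k this way. Start at k = 2, θ = 684: P(X<1440) ≈ 0.622.
Too low — raise k to concentrate. Iterating converges to k ≈ 4.47.
Then θ = 684/(4.47−1) ≈ 197.

k ≈ 4.47, θ ≈ 197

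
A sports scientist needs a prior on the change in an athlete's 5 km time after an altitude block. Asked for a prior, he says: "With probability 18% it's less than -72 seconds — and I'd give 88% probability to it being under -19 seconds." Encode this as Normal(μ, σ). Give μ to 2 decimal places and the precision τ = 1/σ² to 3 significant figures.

μ = -48.79, τ = 0.00156

For Normal(μ,σ), the p-quantile is μ + z_p·σ. Here z_{0.18} = -0.9154, z_{0.88} = 1.175.
So -72 = μ − 0.9154σ and -19 = μ + 1.175σ.
Subtracting: σ = (-19 − -72)/(1.175 − (-0.9154)) = 25.35.
Then μ = -72 − (-0.9154)·25.35 = -48.79.
Precision τ = 1/σ² = 1/25.35² = 0.00156.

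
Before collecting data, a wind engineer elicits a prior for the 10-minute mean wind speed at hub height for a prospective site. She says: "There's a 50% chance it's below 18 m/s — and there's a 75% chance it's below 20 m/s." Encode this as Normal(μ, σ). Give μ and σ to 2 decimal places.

The p-quantile of Normal(μ,σ) is μ + z_p·σ, with z_{0.5} = 0 and z_{0.75} = 0.6745.
Eliminate σ: μ = (z₂·x₁ − z₁·x₂)/(z₂ − z₁) = (0.6745·18 − (0)·20)/0.6745 = 18.00.
Then σ = (x₂ − x₁)/(z₂ − z₁) = (20 − 18)/0.6745 = 2.97.

μ = 18.00, σ = 2.97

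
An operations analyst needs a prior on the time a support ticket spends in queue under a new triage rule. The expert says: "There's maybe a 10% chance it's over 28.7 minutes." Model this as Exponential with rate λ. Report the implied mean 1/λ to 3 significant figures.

mean ≈ 12.5 minutes

P(T > 28.7) = e^(−λ·28.7) = 0.1, so λ = −ln(0.1)/28.7 = 0.0802.
Mean = 1/λ = 12.5 minutes.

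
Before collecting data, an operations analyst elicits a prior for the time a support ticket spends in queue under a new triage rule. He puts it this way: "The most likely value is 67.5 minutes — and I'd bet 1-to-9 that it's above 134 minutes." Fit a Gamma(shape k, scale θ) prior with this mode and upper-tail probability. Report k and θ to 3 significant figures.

k ≈ 5.08, θ ≈ 16.6

Gamma(k,θ) with k>1 has mode (k−1)θ, so θ = 67.5/(k−1).
Need P(X < 134) = 0.9 with θ tied to k this way. Start at k = 2, θ = 67.5: P(X<134) ≈ 0.590.
Too low — raise k to concentrate. Iterating converges to k ≈ 5.08.
Then θ = 67.5/(5.08−1) ≈ 16.6.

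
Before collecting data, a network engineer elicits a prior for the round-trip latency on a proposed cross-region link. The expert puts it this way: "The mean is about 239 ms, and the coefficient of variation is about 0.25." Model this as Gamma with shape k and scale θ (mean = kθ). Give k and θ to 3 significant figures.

k ≈ 16, θ ≈ 14.9

For Gamma(k, scale θ): mean = kθ, variance = kθ², so CV = 1/√k.
CV = 0.25, hence k = 1/CV² = 16.
Then θ = mean/k = 239/16 = 14.9.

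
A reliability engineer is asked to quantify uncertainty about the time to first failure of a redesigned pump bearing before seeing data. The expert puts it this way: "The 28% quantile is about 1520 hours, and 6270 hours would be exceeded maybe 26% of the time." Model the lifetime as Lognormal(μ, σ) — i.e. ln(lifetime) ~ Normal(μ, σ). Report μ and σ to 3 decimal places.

μ ≈ 8.000, σ ≈ 1.156

If T ~ Lognormal(μ,σ) then ln T ~ Normal(μ,σ), so the p-quantile of ln T is μ + z_p·σ.
ln(1520) = 7.326 and ln(6270) = 8.744; z_{0.28} = -0.5828, z_{0.74} = 0.6433.
σ = (8.744 − 7.326)/(0.6433 − (-0.5828)) = 1.156.
μ = 7.326 − (-0.5828)·1.156 = 8.000.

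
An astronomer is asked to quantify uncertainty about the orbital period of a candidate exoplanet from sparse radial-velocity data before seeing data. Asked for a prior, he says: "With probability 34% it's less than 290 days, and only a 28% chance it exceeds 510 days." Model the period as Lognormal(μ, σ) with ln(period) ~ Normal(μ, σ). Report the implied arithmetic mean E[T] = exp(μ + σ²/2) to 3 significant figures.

E[T] ≈ 430 days

If T ~ Lognormal(μ,σ) then ln T ~ Normal(μ,σ), so the p-quantile of ln T is μ + z_p·σ.
ln(290) = 5.67 and ln(510) = 6.234; z_{0.34} = -0.4125, z_{0.72} = 0.5828.
σ = (6.234 − 5.67)/(0.5828 − (-0.4125)) = 0.567.
μ = 5.67 − (-0.4125)·0.567 = 5.904.
E[T] = exp(μ + σ²/2) = exp(5.904 + 0.1609) = 430 days.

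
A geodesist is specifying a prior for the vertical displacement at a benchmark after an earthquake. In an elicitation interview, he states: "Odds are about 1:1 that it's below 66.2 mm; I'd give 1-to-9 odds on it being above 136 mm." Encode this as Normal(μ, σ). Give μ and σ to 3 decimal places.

μ = 66.200, σ = 54.465

For Normal(μ,σ), the p-quantile is μ + z_p·σ. Here z_{0.5} = 0, z_{0.9} = 1.282.
So 66.2 = μ + 0σ and 136 = μ + 1.282σ.
Subtracting: σ = (136 − 66.2)/(1.282 − (0)) = 54.465.
Then μ = 66.2 − (0)·54.465 = 66.200.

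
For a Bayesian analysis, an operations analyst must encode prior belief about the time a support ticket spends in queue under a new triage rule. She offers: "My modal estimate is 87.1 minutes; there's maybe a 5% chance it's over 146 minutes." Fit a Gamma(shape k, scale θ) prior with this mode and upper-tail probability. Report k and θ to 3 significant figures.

Gamma(k,θ) with k>1 has mode (k−1)θ, so θ = 87.1/(k−1).
Need P(X < 146) = 0.95 with θ tied to k this way. Start at k = 2, θ = 87.1: P(X<146) ≈ 0.499.
Too low — raise k to concentrate. Iterating converges to k ≈ 11.5.
Then θ = 87.1/(11.5−1) ≈ 8.32.

k ≈ 11.5, θ ≈ 8.32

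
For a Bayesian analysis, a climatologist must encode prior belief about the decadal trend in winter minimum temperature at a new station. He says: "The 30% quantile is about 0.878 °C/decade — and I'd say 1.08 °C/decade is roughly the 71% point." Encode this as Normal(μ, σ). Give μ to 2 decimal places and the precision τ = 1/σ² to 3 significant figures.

μ = 0.98, τ = 28.5

The p-quantile of Normal(μ,σ) is μ + z_p·σ, with z_{0.3} = -0.5244 and z_{0.71} = 0.5534.
Eliminate σ: μ = (z₂·x₁ − z₁·x₂)/(z₂ − z₁) = (0.5534·0.878 − (-0.5244)·1.08)/1.078 = 0.98.
Then σ = (x₂ − x₁)/(z₂ − z₁) = (1.08 − 0.878)/1.078 = 0.19.
Precision τ = 1/σ² = 1/0.1874² = 28.5.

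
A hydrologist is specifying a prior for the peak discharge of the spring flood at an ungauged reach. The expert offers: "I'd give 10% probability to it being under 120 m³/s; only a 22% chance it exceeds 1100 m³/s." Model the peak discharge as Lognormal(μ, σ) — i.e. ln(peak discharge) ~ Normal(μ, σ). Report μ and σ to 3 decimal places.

μ ≈ 6.170, σ ≈ 1.079

If T ~ Lognormal(μ,σ) then ln T ~ Normal(μ,σ), so the p-quantile of ln T is μ + z_p·σ.
ln(120) = 4.787 and ln(1100) = 7.003; z_{0.1} = -1.282, z_{0.78} = 0.7722.
σ = (7.003 − 4.787)/(0.7722 − (-1.282)) = 1.079.
μ = 4.787 − (-1.282)·1.079 = 6.170.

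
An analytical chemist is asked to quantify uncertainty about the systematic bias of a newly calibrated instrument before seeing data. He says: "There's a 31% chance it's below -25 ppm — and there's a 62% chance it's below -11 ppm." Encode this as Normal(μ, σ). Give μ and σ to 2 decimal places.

For Normal(μ,σ), the p-quantile is μ + z_p·σ. Here z_{0.31} = -0.4959, z_{0.62} = 0.3055.
So -25 = μ − 0.4959σ and -11 = μ + 0.3055σ.
Subtracting: σ = (-11 − -25)/(0.3055 − (-0.4959)) = 17.47.
Then μ = -25 − (-0.4959)·17.47 = -16.34.

μ = -16.34, σ = 17.47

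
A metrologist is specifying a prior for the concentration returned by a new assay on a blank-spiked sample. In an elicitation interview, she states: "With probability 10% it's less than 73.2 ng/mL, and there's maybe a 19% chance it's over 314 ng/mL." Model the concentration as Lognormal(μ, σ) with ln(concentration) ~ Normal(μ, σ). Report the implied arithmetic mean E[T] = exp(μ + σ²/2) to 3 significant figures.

If T ~ Lognormal(μ,σ) then ln T ~ Normal(μ,σ), so the p-quantile of ln T is μ + z_p·σ.
ln(73.2) = 4.293 and ln(314) = 5.749; z_{0.1} = -1.282, z_{0.81} = 0.8779.
σ = (5.749 − 4.293)/(0.8779 − (-1.282)) = 0.674.
μ = 4.293 − (-1.282)·0.674 = 5.157.
E[T] = exp(μ + σ²/2) = exp(5.157 + 0.2274) = 218 ng/mL.

E[T] ≈ 218 ng/mL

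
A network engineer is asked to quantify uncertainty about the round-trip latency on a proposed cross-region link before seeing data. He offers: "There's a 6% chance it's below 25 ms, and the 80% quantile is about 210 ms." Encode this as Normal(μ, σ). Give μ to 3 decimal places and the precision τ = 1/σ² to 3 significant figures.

μ = 145.027, τ = 0.000168

For Normal(μ,σ), the p-quantile is μ + z_p·σ. Here z_{0.06} = -1.555, z_{0.8} = 0.8416.
So 25 = μ − 1.555σ and 210 = μ + 0.8416σ.
Subtracting: σ = (210 − 25)/(0.8416 − (-1.555)) = 77.199.
Then μ = 25 − (-1.555)·77.199 = 145.027.
Precision τ = 1/σ² = 1/77.2² = 0.000168.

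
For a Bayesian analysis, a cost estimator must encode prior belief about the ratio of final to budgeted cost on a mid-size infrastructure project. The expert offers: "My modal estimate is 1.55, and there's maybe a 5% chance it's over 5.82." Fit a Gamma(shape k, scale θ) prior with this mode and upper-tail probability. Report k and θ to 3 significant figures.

k ≈ 2.46, θ ≈ 1.06

Gamma(k,θ) with k>1 has mode (k−1)θ, so θ = 1.55/(k−1).
Need P(X < 5.82) = 0.95 with θ tied to k this way. Start at k = 2, θ = 1.55: P(X<5.82) ≈ 0.889.
Too low — raise k to concentrate. Iterating converges to k ≈ 2.46.
Then θ = 1.55/(2.46−1) ≈ 1.06.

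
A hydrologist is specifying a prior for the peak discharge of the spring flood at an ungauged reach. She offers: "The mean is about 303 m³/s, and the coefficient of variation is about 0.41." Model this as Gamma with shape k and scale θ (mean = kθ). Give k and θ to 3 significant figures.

k ≈ 5.95, θ ≈ 50.9

For Gamma(k, scale θ): mean = kθ, variance = kθ², so CV = 1/√k.
CV = 0.41, hence k = 1/CV² = 5.95.
Then θ = mean/k = 303/5.95 = 50.9.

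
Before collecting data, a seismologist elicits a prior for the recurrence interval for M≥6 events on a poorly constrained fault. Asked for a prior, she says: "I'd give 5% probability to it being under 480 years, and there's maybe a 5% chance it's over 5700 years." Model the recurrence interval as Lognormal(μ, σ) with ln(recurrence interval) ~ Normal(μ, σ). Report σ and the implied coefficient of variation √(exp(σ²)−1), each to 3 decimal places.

If T ~ Lognormal(μ,σ) then ln T ~ Normal(μ,σ), so the p-quantile of ln T is μ + z_p·σ.
ln(480) = 6.174 and ln(5700) = 8.648; z_{0.05} = -1.645, z_{0.95} = 1.645.
σ = (8.648 − 6.174)/(1.645 − (-1.645)) = 0.752.
μ = 6.174 − (-1.645)·0.752 = 7.411.
CV = √(exp(σ²)−1) = √(exp(0.5658)−1) = 0.872.

σ ≈ 0.752, CV ≈ 0.872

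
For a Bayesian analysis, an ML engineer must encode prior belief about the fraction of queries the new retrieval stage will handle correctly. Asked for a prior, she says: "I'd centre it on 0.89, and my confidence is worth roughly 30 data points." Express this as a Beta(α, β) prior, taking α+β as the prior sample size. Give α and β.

Under the effective-sample-size interpretation, Beta(α, β) has prior mean α/(α+β) and prior sample size α+β.
So α+β = 30 and α/(α+β) = 0.89, giving α = 0.89·30 = 26.7 and β = 30 − 26.7 = 3.3.

α = 26.7, β = 3.3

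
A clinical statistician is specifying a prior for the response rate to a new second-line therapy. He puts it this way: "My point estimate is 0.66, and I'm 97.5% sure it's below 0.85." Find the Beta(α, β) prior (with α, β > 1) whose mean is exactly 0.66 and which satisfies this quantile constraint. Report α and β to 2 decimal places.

With mean 0.66 fixed, write α = 0.66s, β = 0.34s where s = α+β.
Need P(θ < 0.85) = 0.975 under Beta(0.66s, 0.34s). Normal approximation: (q−m)/√(m(1−m)/s) ≈ z_{0.975} = 1.96, so s ≈ 0.66·0.34·(1.96)²/(0.85−0.66)² = 23.9.
At s = 23.9: P(θ<0.85) ≈ 0.987. Adjusting to match 0.975 gives s ≈ 18.70.
So α = 0.66·18.70 ≈ 12.34, β = 0.34·18.70 ≈ 6.36.

α ≈ 12.34, β ≈ 6.36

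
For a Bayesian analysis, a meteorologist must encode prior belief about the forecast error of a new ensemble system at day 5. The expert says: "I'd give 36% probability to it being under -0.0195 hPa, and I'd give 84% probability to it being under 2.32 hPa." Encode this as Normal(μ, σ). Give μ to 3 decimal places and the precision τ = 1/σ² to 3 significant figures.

The p-quantile of Normal(μ,σ) is μ + z_p·σ, with z_{0.36} = -0.3585 and z_{0.84} = 0.9945.
Eliminate σ: μ = (z₂·x₁ − z₁·x₂)/(z₂ − z₁) = (0.9945·-0.0195 − (-0.3585)·2.32)/1.353 = 0.600.
Then σ = (x₂ − x₁)/(z₂ − z₁) = (2.32 − -0.0195)/1.353 = 1.729.
Precision τ = 1/σ² = 1/1.729² = 0.334.

μ = 0.600, τ = 0.334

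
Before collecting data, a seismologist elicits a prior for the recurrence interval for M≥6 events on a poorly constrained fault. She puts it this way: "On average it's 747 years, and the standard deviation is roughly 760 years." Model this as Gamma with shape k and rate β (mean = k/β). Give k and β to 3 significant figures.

For Gamma(k, rate β): mean = k/β, variance = k/β², so CV = 1/√k.
CV = SD/mean = 760/747 = 1.017, hence k = 1/CV² = 0.966.
Then β = k/mean = 0.966/747 = 0.00129.

k ≈ 0.966, β ≈ 0.00129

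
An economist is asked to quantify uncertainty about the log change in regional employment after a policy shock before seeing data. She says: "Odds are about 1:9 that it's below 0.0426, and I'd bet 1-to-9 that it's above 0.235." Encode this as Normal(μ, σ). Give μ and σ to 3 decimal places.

μ = 0.139, σ = 0.075

For Normal(μ,σ), the p-quantile is μ + z_p·σ. Here z_{0.1} = -1.282, z_{0.9} = 1.282.
So 0.0426 = μ − 1.282σ and 0.235 = μ + 1.282σ.
Subtracting: σ = (0.235 − 0.0426)/(1.282 − (-1.282)) = 0.075.
Then μ = 0.0426 − (-1.282)·0.075 = 0.139.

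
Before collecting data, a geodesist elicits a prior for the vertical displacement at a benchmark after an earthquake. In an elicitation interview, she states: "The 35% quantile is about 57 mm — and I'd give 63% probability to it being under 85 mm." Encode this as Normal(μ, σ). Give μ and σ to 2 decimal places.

For Normal(μ,σ), the p-quantile is μ + z_p·σ. Here z_{0.35} = -0.3853, z_{0.63} = 0.3319.
So 57 = μ − 0.3853σ and 85 = μ + 0.3319σ.
Subtracting: σ = (85 − 57)/(0.3319 − (-0.3853)) = 39.04.
Then μ = 57 − (-0.3853)·39.04 = 72.04.

μ = 72.04, σ = 39.04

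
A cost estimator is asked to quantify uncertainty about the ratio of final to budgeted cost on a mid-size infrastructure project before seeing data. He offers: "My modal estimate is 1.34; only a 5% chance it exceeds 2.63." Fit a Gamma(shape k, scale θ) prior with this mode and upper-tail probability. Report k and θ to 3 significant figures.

Gamma(k,θ) with k>1 has mode (k−1)θ, so θ = 1.34/(k−1).
Need P(X < 2.63) = 0.95 with θ tied to k this way. Start at k = 2, θ = 1.34: P(X<2.63) ≈ 0.584.
Too low — raise k to concentrate. Iterating converges to k ≈ 7.1.
Then θ = 1.34/(7.1−1) ≈ 0.22.

k ≈ 7.1, θ ≈ 0.22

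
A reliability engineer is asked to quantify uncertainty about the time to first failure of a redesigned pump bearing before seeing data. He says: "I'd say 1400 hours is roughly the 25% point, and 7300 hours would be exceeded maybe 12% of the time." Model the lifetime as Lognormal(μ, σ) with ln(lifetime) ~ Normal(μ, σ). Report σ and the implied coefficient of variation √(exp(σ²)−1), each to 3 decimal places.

If T ~ Lognormal(μ,σ) then ln T ~ Normal(μ,σ), so the p-quantile of ln T is μ + z_p·σ.
ln(1400) = 7.244 and ln(7300) = 8.896; z_{0.25} = -0.6745, z_{0.88} = 1.175.
σ = (8.896 − 7.244)/(1.175 − (-0.6745)) = 0.893.
μ = 7.244 − (-0.6745)·0.893 = 7.846.
CV = √(exp(σ²)−1) = √(exp(0.7973)−1) = 1.104.

σ ≈ 0.893, CV ≈ 1.104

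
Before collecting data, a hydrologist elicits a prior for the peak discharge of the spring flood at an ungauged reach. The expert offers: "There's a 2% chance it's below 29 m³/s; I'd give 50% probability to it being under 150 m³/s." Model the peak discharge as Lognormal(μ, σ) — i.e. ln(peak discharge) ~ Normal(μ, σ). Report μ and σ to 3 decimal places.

μ ≈ 5.011, σ ≈ 0.800

If T ~ Lognormal(μ,σ) then ln T ~ Normal(μ,σ), so the p-quantile of ln T is μ + z_p·σ.
ln(29) = 3.367 and ln(150) = 5.011; z_{0.02} = -2.054, z_{0.5} = 0.
σ = (5.011 − 3.367)/(0 − (-2.054)) = 0.800.
μ = 3.367 − (-2.054)·0.800 = 5.011.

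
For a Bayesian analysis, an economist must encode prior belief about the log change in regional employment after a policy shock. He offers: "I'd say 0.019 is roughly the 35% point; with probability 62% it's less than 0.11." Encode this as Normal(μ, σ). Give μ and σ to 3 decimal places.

For Normal(μ,σ), the p-quantile is μ + z_p·σ. Here z_{0.35} = -0.3853, z_{0.62} = 0.3055.
So 0.019 = μ − 0.3853σ and 0.11 = μ + 0.3055σ.
Subtracting: σ = (0.11 − 0.019)/(0.3055 − (-0.3853)) = 0.132.
Then μ = 0.019 − (-0.3853)·0.132 = 0.070.

μ = 0.070, σ = 0.132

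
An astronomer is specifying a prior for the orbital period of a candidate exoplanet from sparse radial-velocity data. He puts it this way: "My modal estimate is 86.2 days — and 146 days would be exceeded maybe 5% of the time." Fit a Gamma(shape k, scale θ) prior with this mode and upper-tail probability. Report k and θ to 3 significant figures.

Gamma(k,θ) with k>1 has mode (k−1)θ, so θ = 86.2/(k−1).
Need P(X < 146) = 0.95 with θ tied to k this way. Start at k = 2, θ = 86.2: P(X<146) ≈ 0.505.
Too low — raise k to concentrate. Iterating converges to k ≈ 11.1.
Then θ = 86.2/(11.1−1) ≈ 8.57.

k ≈ 11.1, θ ≈ 8.57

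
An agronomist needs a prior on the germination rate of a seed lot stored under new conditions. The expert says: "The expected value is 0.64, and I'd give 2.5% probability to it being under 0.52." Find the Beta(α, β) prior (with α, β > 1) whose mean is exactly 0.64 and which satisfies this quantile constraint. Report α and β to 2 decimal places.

With mean 0.64 fixed, write α = 0.64s, β = 0.36s where s = α+β.
Need P(θ < 0.52) = 0.025 under Beta(0.64s, 0.36s). Normal approximation: (q−m)/√(m(1−m)/s) ≈ z_{0.025} = -1.96, so s ≈ 0.64·0.36·(-1.96)²/(0.52−0.64)² = 61.5.
At s = 61.5: P(θ<0.52) ≈ 0.028. Adjusting to match 0.025 gives s ≈ 64.41.
So α = 0.64·64.41 ≈ 41.22, β = 0.36·64.41 ≈ 23.19.

α ≈ 41.22, β ≈ 23.19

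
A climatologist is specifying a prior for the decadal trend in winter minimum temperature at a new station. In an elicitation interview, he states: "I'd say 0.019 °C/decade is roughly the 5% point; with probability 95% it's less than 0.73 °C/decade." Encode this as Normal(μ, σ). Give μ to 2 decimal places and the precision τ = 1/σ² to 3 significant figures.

The p-quantile of Normal(μ,σ) is μ + z_p·σ, with z_{0.05} = -1.645 and z_{0.95} = 1.645.
Eliminate σ: μ = (z₂·x₁ − z₁·x₂)/(z₂ − z₁) = (1.645·0.019 − (-1.645)·0.73)/3.29 = 0.37.
Then σ = (x₂ − x₁)/(z₂ − z₁) = (0.73 − 0.019)/3.29 = 0.22.
Precision τ = 1/σ² = 1/0.2161² = 21.4.

μ = 0.37, τ = 21.4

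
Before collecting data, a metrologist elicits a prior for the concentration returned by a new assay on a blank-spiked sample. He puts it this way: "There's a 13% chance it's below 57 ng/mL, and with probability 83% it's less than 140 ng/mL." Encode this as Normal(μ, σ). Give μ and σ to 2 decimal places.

μ = 101.94, σ = 39.89

The p-quantile of Normal(μ,σ) is μ + z_p·σ, with z_{0.13} = -1.126 and z_{0.83} = 0.9542.
Eliminate σ: μ = (z₂·x₁ − z₁·x₂)/(z₂ − z₁) = (0.9542·57 − (-1.126)·140)/2.081 = 101.94.
Then σ = (x₂ − x₁)/(z₂ − z₁) = (140 − 57)/2.081 = 39.89.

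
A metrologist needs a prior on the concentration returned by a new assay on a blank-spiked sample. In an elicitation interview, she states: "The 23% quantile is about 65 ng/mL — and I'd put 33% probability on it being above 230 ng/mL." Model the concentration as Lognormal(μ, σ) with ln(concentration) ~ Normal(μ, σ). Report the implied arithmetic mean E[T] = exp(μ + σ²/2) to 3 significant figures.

If T ~ Lognormal(μ,σ) then ln T ~ Normal(μ,σ), so the p-quantile of ln T is μ + z_p·σ.
ln(65) = 4.174 and ln(230) = 5.438; z_{0.23} = -0.7388, z_{0.67} = 0.4399.
σ = (5.438 − 4.174)/(0.4399 − (-0.7388)) = 1.072.
μ = 4.174 − (-0.7388)·1.072 = 4.966.
E[T] = exp(μ + σ²/2) = exp(4.966 + 0.5746) = 255 ng/mL.

E[T] ≈ 255 ng/mL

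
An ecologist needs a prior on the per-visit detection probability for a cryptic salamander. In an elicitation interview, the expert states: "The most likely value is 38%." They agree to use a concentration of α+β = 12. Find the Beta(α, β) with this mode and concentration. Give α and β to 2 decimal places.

For α,β > 1 the Beta mode is (α−1)/(α+β−2). With α+β = 12, the mode is (α−1)/10.
Set (α−1)/10 = 0.38 → α = 1 + 0.38·10 = 4.80.
β = 12 − α = 7.20.

α = 4.80, β = 7.20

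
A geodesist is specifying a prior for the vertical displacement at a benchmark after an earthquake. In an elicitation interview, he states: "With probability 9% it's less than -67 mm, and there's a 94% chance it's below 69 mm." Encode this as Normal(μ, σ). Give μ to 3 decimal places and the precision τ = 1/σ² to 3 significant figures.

μ = -4.026, τ = 0.000453

For Normal(μ,σ), the p-quantile is μ + z_p·σ. Here z_{0.09} = -1.341, z_{0.94} = 1.555.
So -67 = μ − 1.341σ and 69 = μ + 1.555σ.
Subtracting: σ = (69 − -67)/(1.555 − (-1.341)) = 46.969.
Then μ = -67 − (-1.341)·46.969 = -4.026.
Precision τ = 1/σ² = 1/46.97² = 0.000453.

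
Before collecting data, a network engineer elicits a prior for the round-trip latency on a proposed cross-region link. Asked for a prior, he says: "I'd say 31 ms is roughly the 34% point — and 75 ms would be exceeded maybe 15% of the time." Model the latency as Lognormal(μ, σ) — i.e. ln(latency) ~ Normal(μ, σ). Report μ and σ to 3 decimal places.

If T ~ Lognormal(μ,σ) then ln T ~ Normal(μ,σ), so the p-quantile of ln T is μ + z_p·σ.
ln(31) = 3.434 and ln(75) = 4.317; z_{0.34} = -0.4125, z_{0.85} = 1.036.
σ = (4.317 − 3.434)/(1.036 − (-0.4125)) = 0.610.
μ = 3.434 − (-0.4125)·0.610 = 3.685.

μ ≈ 3.685, σ ≈ 0.610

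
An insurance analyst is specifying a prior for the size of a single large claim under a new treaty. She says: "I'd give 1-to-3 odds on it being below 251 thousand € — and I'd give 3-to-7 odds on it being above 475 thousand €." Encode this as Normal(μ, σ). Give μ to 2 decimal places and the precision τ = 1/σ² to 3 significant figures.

The p-quantile of Normal(μ,σ) is μ + z_p·σ, with z_{0.25} = -0.6745 and z_{0.7} = 0.5244.
Eliminate σ: μ = (z₂·x₁ − z₁·x₂)/(z₂ − z₁) = (0.5244·251 − (-0.6745)·475)/1.199 = 377.02.
Then σ = (x₂ − x₁)/(z₂ − z₁) = (475 − 251)/1.199 = 186.84.
Precision τ = 1/σ² = 1/186.8² = 2.86e-05.

μ = 377.02, τ = 2.86e-05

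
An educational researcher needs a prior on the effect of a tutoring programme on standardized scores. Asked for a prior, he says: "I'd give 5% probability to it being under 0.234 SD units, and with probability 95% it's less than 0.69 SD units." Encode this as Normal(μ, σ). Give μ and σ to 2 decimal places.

μ = 0.46, σ = 0.14

The p-quantile of Normal(μ,σ) is μ + z_p·σ, with z_{0.05} = -1.645 and z_{0.95} = 1.645.
Eliminate σ: μ = (z₂·x₁ − z₁·x₂)/(z₂ − z₁) = (1.645·0.234 − (-1.645)·0.69)/3.29 = 0.46.
Then σ = (x₂ − x₁)/(z₂ − z₁) = (0.69 − 0.234)/3.29 = 0.14.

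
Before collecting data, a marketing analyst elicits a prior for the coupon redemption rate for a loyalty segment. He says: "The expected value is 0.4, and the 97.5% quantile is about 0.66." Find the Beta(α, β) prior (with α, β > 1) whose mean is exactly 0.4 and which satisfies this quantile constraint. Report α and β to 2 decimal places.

α ≈ 5.46, β ≈ 8.19

With mean 0.4 fixed, write α = 0.4s, β = 0.6s where s = α+β.
Need P(θ < 0.66) = 0.975 under Beta(0.4s, 0.6s). Normal approximation: (q−m)/√(m(1−m)/s) ≈ z_{0.975} = 1.96, so s ≈ 0.4·0.6·(1.96)²/(0.66−0.4)² = 13.6.
At s = 13.6: P(θ<0.66) ≈ 0.975. Adjusting to match 0.975 gives s ≈ 13.65.
So α = 0.4·13.65 ≈ 5.46, β = 0.6·13.65 ≈ 8.19.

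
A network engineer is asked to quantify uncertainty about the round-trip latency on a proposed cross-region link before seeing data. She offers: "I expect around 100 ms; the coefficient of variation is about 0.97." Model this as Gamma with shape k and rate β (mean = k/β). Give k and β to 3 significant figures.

k ≈ 1.06, β ≈ 0.0106

For Gamma(k, rate β): mean = k/β, variance = k/β², so CV = 1/√k.
CV = 0.97, hence k = 1/CV² = 1.06.
Then β = k/mean = 1.06/100 = 0.0106.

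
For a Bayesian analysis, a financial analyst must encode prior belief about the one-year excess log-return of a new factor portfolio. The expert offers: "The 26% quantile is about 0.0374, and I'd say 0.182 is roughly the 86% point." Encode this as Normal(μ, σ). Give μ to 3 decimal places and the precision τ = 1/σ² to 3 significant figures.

For Normal(μ,σ), the p-quantile is μ + z_p·σ. Here z_{0.26} = -0.6433, z_{0.86} = 1.08.
So 0.0374 = μ − 0.6433σ and 0.182 = μ + 1.08σ.
Subtracting: σ = (0.182 − 0.0374)/(1.08 − (-0.6433)) = 0.084.
Then μ = 0.0374 − (-0.6433)·0.084 = 0.091.
Precision τ = 1/σ² = 1/0.08389² = 142.

μ = 0.091, τ = 142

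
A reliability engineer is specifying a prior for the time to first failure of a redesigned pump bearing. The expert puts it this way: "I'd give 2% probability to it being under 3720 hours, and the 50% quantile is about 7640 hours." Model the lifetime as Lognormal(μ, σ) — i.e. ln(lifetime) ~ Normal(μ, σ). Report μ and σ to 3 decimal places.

If T ~ Lognormal(μ,σ) then ln T ~ Normal(μ,σ), so the p-quantile of ln T is μ + z_p·σ.
ln(3720) = 8.221 and ln(7640) = 8.941; z_{0.02} = -2.054, z_{0.5} = 0.
σ = (8.941 − 8.221)/(0 − (-2.054)) = 0.350.
μ = 8.221 − (-2.054)·0.350 = 8.941.

μ ≈ 8.941, σ ≈ 0.350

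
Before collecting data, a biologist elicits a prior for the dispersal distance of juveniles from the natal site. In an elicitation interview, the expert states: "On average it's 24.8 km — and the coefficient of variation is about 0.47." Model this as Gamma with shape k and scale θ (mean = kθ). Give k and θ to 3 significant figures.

k ≈ 4.53, θ ≈ 5.48

For Gamma(k, scale θ): mean = kθ, variance = kθ², so CV = 1/√k.
CV = 0.47, hence k = 1/CV² = 4.53.
Then θ = mean/k = 24.8/4.53 = 5.48.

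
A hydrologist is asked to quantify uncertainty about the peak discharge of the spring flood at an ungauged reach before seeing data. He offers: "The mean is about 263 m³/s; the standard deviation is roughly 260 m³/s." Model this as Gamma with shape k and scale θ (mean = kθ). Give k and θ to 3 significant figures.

For Gamma(k, scale θ): mean = kθ, variance = kθ², so CV = 1/√k.
CV = SD/mean = 260/263 = 0.9886, hence k = 1/CV² = 1.02.
Then θ = mean/k = 263/1.02 = 257.

k ≈ 1.02, θ ≈ 257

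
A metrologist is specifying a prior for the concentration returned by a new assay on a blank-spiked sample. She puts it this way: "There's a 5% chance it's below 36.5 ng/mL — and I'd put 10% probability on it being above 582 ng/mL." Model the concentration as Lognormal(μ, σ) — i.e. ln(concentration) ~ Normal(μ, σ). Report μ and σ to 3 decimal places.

μ ≈ 5.154, σ ≈ 0.946

If T ~ Lognormal(μ,σ) then ln T ~ Normal(μ,σ), so the p-quantile of ln T is μ + z_p·σ.
ln(36.5) = 3.597 and ln(582) = 6.366; z_{0.05} = -1.645, z_{0.9} = 1.282.
σ = (6.366 − 3.597)/(1.282 − (-1.645)) = 0.946.
μ = 3.597 − (-1.645)·0.946 = 5.154.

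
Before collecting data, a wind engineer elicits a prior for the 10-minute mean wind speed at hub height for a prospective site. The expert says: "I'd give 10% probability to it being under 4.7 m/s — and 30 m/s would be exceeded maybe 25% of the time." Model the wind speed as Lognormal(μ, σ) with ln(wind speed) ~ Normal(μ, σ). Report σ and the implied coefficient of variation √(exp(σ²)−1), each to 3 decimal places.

σ ≈ 0.948, CV ≈ 1.206

If T ~ Lognormal(μ,σ) then ln T ~ Normal(μ,σ), so the p-quantile of ln T is μ + z_p·σ.
ln(4.7) = 1.548 and ln(30) = 3.401; z_{0.1} = -1.282, z_{0.75} = 0.6745.
σ = (3.401 − 1.548)/(0.6745 − (-1.282)) = 0.948.
μ = 1.548 − (-1.282)·0.948 = 2.762.
CV = √(exp(σ²)−1) = √(exp(0.8980)−1) = 1.206.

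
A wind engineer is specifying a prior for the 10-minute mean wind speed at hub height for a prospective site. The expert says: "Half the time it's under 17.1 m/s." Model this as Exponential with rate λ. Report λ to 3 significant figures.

Exponential median = ln 2 / λ, so λ = ln 2 / 17.1 = 0.0405.

λ ≈ 0.0405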